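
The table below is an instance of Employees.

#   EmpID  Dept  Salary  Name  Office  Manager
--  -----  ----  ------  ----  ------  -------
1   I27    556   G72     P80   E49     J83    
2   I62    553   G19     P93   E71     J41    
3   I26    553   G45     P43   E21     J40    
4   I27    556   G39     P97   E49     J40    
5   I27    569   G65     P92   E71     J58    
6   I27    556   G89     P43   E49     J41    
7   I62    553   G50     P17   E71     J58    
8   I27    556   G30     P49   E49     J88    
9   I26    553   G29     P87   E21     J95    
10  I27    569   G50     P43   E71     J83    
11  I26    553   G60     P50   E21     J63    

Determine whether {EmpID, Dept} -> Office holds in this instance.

Yes

(EmpID=I27, Dept=556): rows 1, 4, 6, 8 → Office = E49, E49, E49, E49 ✓
(EmpID=I62, Dept=553): rows 2, 7 → Office = E71, E71 ✓
(EmpID=I26, Dept=553): rows 3, 9, 11 → Office = E21, E21, E21 ✓
(EmpID=I27, Dept=569): rows 5, 10 → Office = E71, E71 ✓
Every {EmpID, Dept} value is associated with a single Office value, so {EmpID, Dept} -> Office holds.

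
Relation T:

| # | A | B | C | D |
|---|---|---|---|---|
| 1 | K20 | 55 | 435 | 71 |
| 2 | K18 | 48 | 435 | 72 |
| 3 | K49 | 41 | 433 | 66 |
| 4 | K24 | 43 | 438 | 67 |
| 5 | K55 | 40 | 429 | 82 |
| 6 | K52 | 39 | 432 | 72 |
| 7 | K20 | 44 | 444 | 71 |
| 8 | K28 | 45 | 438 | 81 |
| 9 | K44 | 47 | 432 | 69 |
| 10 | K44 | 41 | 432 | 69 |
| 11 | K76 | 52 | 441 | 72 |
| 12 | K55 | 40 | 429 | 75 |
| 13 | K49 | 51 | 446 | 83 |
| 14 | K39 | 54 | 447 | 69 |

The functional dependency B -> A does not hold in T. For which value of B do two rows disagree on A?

41

B=55: row 1 → A = K20 ✓
B=48: row 2 → A = K18 ✓
B=41: rows 3, 10 → A takes values {K49, K44} — violation
B=43: row 4 → A = K24 ✓
B=40: rows 5, 12 → A = K55, K55 ✓
B=39: row 6 → A = K52 ✓
B=44: row 7 → A = K20 ✓
B=45: row 8 → A = K28 ✓
B=47: row 9 → A = K44 ✓
B=52: row 11 → A = K76 ✓
B=51: row 13 → A = K49 ✓
B=54: row 14 → A = K39 ✓
The only B value with inconsistent A is B=41.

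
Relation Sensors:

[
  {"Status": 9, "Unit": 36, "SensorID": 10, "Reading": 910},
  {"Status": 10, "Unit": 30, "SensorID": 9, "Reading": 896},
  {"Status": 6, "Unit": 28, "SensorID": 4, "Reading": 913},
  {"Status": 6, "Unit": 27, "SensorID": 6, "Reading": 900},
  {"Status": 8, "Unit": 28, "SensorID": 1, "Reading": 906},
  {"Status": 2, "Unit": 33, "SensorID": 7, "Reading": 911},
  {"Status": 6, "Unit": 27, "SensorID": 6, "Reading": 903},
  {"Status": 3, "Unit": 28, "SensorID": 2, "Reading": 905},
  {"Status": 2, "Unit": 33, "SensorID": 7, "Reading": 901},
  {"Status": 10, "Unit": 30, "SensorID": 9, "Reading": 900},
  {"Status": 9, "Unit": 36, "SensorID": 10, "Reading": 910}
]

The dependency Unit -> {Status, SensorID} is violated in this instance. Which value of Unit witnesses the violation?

28

Unit=36: 2 rows → {Status,SensorID} = (9, 10), (9, 10) ✓
Unit=30: 2 rows → {Status,SensorID} = (10, 9), (10, 9) ✓
Unit=28: 3 rows → {Status,SensorID} takes values {(6, 4), (8, 1), (3, 2)} — violation
Unit=27: 2 rows → {Status,SensorID} = (6, 6), (6, 6) ✓
Unit=33: 2 rows → {Status,SensorID} = (2, 7), (2, 7) ✓
The only Unit value with inconsistent RHS is Unit=28.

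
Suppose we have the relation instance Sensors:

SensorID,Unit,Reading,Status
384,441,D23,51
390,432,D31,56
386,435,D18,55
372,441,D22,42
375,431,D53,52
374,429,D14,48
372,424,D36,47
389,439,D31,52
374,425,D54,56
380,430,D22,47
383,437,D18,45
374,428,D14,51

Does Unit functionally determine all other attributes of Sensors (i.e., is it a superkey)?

No

Two distinct rows share Unit=441, so Unit does not determine every attribute — not a superkey.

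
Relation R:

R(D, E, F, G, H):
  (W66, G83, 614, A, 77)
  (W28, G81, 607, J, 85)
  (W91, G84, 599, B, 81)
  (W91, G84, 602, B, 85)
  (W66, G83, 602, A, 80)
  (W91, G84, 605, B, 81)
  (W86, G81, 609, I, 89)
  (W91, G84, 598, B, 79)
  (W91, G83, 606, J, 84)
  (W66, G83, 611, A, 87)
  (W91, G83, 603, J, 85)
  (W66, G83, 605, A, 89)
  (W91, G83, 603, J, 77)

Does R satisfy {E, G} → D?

Yes

(E=G83, G=A): 4 rows → D = W66, W66, W66, W66 ✓
(E=G81, G=J): 1 row → D = W28 ✓
(E=G84, G=B): 4 rows → D = W91, W91, W91, W91 ✓
(E=G81, G=I): 1 row → D = W86 ✓
(E=G83, G=J): 3 rows → D = W91, W91, W91 ✓
Every {E, G} value is associated with a single D value, so {E, G} → D holds.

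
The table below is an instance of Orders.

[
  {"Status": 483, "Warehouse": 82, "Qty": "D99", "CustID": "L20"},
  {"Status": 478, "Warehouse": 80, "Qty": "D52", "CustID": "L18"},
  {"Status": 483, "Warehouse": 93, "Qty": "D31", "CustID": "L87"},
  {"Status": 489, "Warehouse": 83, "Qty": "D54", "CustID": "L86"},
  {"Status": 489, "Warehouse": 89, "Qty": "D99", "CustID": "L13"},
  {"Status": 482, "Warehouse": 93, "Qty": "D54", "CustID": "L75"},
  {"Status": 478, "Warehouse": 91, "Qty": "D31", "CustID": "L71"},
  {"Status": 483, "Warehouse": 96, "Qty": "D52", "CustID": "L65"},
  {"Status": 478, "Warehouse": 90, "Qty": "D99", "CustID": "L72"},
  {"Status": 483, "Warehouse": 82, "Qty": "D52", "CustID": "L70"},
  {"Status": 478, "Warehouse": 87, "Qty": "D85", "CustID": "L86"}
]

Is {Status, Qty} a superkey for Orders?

No

Two distinct rows share (Status=483, Qty=D52), so {Status, Qty} does not determine every attribute — not a superkey.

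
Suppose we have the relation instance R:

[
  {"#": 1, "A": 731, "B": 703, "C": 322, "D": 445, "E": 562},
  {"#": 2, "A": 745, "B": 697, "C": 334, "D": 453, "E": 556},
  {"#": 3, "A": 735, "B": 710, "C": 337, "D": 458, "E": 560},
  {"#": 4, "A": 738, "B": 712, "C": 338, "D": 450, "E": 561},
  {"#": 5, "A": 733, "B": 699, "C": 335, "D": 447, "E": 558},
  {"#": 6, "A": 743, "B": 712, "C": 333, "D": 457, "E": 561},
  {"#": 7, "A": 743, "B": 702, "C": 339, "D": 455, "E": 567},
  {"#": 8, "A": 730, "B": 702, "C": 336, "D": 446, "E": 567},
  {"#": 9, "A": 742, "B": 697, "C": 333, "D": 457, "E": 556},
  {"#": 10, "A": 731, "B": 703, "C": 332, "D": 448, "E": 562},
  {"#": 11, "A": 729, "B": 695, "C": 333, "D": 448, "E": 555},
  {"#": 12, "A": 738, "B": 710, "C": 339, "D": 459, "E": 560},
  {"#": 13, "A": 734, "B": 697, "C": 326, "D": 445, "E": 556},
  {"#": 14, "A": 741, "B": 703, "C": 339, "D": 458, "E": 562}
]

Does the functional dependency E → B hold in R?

Yes

E=562: rows 1, 10, 14 → B = 703, 703, 703 ✓
E=556: rows 2, 9, 13 → B = 697, 697, 697 ✓
E=560: rows 3, 12 → B = 710, 710 ✓
E=561: rows 4, 6 → B = 712, 712 ✓
E=558: row 5 → B = 699 ✓
E=567: rows 7, 8 → B = 702, 702 ✓
E=555: row 11 → B = 695 ✓
Every E value is associated with a single B value, so E → B holds.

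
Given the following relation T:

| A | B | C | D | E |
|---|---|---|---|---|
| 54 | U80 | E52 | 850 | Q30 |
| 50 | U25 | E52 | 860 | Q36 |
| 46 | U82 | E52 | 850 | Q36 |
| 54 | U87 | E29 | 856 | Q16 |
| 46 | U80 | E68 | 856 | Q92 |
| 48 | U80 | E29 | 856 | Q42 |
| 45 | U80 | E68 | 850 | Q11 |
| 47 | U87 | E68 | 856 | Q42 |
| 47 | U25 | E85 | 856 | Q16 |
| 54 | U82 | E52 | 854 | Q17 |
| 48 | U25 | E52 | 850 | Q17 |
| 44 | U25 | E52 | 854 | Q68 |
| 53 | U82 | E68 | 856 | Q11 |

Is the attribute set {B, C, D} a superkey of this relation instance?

All 13 rows have distinct {B, C, D} values, so {B, C, D} → (all attributes) holds and {B, C, D} is a superkey.

Yes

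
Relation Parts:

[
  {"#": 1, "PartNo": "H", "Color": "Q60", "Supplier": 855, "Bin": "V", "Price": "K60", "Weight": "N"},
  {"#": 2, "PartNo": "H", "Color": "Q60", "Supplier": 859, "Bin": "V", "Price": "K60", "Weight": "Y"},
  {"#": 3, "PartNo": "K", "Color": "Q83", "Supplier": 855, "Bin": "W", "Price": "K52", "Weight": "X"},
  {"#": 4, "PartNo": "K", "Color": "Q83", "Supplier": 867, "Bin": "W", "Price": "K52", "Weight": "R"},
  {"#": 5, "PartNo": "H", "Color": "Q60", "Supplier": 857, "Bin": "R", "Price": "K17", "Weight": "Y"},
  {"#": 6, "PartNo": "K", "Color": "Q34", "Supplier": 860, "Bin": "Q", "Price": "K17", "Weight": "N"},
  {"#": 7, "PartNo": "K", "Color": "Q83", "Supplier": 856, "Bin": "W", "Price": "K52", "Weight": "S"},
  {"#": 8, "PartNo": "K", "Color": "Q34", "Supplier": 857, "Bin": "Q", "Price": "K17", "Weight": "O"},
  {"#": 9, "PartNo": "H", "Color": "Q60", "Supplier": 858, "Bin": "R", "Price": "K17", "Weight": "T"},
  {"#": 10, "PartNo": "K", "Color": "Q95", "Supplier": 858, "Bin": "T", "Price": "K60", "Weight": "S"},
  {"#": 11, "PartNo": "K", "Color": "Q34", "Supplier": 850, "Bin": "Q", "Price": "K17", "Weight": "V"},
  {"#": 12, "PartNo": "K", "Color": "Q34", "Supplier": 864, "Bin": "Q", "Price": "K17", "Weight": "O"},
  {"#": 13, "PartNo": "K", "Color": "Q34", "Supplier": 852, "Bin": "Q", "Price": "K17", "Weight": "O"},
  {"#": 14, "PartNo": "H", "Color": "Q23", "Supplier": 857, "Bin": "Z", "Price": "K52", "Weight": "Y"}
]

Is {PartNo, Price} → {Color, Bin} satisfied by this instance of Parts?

Yes

(PartNo=H, Price=K60): rows 1, 2 → {Color,Bin} = (Q60, V), (Q60, V) ✓
(PartNo=K, Price=K52): rows 3, 4, 7 → {Color,Bin} = (Q83, W), (Q83, W), (Q83, W) ✓
(PartNo=H, Price=K17): rows 5, 9 → {Color,Bin} = (Q60, R), (Q60, R) ✓
(PartNo=K, Price=K17): rows 6, 8, 11, 12, 13 → {Color,Bin} = (Q34, Q), (Q34, Q), (Q34, Q), (Q34, Q), (Q34, Q) ✓
(PartNo=K, Price=K60): row 10 → {Color,Bin} = (Q95, T) ✓
(PartNo=H, Price=K52): row 14 → {Color,Bin} = (Q23, Z) ✓
Every {PartNo, Price} value is associated with a single {Color, Bin} value, so {PartNo, Price} → {Color, Bin} holds.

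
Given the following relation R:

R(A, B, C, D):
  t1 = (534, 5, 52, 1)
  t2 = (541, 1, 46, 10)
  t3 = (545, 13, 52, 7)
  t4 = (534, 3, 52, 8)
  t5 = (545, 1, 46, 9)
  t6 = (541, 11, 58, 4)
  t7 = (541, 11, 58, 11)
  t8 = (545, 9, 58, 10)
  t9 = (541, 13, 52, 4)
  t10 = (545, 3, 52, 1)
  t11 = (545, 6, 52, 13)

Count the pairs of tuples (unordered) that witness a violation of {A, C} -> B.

(A=534, C=52): violating pairs (1,4) — 1 pair.
(A=545, C=52): violating pairs (3,10), (3,11), (10,11) — 3 pairs.
(A=541, C=58): all 2 rows agree on B — 0 pairs.

4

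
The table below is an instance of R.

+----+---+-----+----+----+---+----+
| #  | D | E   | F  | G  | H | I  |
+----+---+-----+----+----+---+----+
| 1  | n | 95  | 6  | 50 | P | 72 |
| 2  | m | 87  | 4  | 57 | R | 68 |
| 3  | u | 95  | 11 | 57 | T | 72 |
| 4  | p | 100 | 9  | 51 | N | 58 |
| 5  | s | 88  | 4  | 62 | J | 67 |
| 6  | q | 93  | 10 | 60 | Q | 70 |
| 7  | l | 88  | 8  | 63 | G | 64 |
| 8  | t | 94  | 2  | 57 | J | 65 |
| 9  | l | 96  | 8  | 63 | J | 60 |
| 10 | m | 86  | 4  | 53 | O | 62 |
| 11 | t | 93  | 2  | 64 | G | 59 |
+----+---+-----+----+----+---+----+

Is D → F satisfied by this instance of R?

D=n: row 1 → F = 6 ✓
D=m: rows 2, 10 → F = 4, 4 ✓
D=u: row 3 → F = 11 ✓
D=p: row 4 → F = 9 ✓
D=s: row 5 → F = 4 ✓
D=q: row 6 → F = 10 ✓
D=l: rows 7, 9 → F = 8, 8 ✓
D=t: rows 8, 11 → F = 2, 2 ✓
Every D value is associated with a single F value, so D → F holds.

Yes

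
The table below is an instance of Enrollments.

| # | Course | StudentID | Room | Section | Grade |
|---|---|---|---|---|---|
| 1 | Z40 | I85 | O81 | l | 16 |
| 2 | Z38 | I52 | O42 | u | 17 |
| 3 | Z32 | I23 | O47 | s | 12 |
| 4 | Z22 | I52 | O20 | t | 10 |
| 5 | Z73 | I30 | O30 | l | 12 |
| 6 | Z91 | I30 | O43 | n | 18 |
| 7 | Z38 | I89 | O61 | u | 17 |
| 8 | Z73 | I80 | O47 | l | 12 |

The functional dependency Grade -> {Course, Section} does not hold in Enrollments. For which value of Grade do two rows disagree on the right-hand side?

12

Grade=16: row 1 → {Course,Section} = (Z40, l) ✓
Grade=17: rows 2, 7 → {Course,Section} = (Z38, u), (Z38, u) ✓
Grade=12: rows 3, 5, 8 → {Course,Section} takes values {(Z32, s), (Z73, l)} — violation
Grade=10: row 4 → {Course,Section} = (Z22, t) ✓
Grade=18: row 6 → {Course,Section} = (Z91, n) ✓
The only Grade value with inconsistent RHS is Grade=12.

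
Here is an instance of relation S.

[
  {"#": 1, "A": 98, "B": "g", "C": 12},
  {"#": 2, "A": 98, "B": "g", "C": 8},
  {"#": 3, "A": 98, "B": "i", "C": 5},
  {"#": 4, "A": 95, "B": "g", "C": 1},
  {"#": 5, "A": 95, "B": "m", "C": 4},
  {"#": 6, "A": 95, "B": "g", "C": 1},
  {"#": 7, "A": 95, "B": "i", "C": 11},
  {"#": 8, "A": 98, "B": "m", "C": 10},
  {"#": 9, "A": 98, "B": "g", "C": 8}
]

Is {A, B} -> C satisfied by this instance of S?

(A=98, B=g): rows 1, 2, 9 → C takes values {12, 8} — violation
(A=98, B=i): row 3 → C = 5 ✓
(A=95, B=g): rows 4, 6 → C = 1, 1 ✓
(A=95, B=m): row 5 → C = 4 ✓
(A=95, B=i): row 7 → C = 11 ✓
(A=98, B=m): row 8 → C = 10 ✓
Two rows agree on {A, B} but differ on C, so {A, B} -> C does not hold.

No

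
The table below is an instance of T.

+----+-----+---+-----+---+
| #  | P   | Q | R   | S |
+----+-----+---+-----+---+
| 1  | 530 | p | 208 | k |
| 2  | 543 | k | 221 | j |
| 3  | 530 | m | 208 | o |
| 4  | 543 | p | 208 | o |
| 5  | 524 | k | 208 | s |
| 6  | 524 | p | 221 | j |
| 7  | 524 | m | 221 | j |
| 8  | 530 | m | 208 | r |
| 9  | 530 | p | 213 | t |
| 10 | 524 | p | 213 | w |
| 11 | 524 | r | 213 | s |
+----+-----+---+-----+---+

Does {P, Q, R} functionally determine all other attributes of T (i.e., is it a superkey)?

Rows 3 and 8 have the same {P, Q, R} value (P=530, Q=m, R=208) but are distinct tuples, so {P, Q, R} does not determine every attribute — not a superkey.

No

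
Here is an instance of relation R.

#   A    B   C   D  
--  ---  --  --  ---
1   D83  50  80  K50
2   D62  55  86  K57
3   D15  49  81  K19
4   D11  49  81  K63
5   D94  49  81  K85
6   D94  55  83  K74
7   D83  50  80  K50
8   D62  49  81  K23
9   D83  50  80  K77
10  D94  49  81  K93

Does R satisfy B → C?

No

B=50: rows 1, 7, 9 → C = 80, 80, 80 ✓
B=55: rows 2, 6 → C takes values {86, 83} — violation
B=49: rows 3, 4, 5, 8, 10 → C = 81, 81, 81, 81, 81 ✓
Two rows agree on B but differ on C, so B → C does not hold.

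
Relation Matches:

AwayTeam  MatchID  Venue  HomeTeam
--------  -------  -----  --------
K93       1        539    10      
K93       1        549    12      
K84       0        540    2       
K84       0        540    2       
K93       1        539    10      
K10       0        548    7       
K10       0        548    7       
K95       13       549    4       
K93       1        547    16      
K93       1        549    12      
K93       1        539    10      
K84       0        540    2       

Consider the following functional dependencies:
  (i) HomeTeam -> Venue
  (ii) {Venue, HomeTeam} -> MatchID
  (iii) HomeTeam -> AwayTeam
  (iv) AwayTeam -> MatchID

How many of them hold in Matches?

(i) HomeTeam -> Venue: every LHS value maps to a single RHS value — holds.
(ii) {Venue, HomeTeam} -> MatchID: every LHS value maps to a single RHS value — holds.
(iii) HomeTeam -> AwayTeam: every LHS value maps to a single RHS value — holds.
(iv) AwayTeam -> MatchID: every LHS value maps to a single RHS value — holds.
4 of the 4 dependencies hold.

4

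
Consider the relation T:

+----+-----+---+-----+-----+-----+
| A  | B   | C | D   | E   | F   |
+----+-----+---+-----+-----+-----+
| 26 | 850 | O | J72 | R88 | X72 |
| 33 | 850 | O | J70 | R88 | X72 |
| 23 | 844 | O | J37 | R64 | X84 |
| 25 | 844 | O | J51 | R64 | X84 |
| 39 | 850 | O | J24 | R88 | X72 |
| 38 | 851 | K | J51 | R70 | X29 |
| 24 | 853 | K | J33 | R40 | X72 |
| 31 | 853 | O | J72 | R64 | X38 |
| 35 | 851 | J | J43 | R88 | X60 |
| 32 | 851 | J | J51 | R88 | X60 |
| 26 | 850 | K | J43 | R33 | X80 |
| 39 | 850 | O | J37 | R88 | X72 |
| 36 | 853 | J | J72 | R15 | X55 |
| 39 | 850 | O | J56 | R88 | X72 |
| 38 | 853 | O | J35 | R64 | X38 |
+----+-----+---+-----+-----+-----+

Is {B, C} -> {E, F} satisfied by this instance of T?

Yes

(B=850, C=O): 5 rows → {E,F} = (R88, X72), (R88, X72), (R88, X72), (R88, X72), (R88, X72) ✓
(B=844, C=O): 2 rows → {E,F} = (R64, X84), (R64, X84) ✓
(B=851, C=K): 1 row → {E,F} = (R70, X29) ✓
(B=853, C=K): 1 row → {E,F} = (R40, X72) ✓
(B=853, C=O): 2 rows → {E,F} = (R64, X38), (R64, X38) ✓
(B=851, C=J): 2 rows → {E,F} = (R88, X60), (R88, X60) ✓
(B=850, C=K): 1 row → {E,F} = (R33, X80) ✓
(B=853, C=J): 1 row → {E,F} = (R15, X55) ✓
Every {B, C} value is associated with a single {E, F} value, so {B, C} -> {E, F} holds.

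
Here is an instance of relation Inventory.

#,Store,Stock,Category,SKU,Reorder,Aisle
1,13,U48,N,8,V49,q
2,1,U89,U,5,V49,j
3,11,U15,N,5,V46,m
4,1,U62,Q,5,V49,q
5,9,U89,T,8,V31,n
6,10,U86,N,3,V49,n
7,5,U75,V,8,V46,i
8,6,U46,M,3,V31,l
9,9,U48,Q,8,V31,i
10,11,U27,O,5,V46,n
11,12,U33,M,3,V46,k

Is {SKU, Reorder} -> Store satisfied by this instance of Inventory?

Yes

(SKU=8, Reorder=V49): row 1 → Store = 13 ✓
(SKU=5, Reorder=V49): rows 2, 4 → Store = 1, 1 ✓
(SKU=5, Reorder=V46): rows 3, 10 → Store = 11, 11 ✓
(SKU=8, Reorder=V31): rows 5, 9 → Store = 9, 9 ✓
(SKU=3, Reorder=V49): row 6 → Store = 10 ✓
(SKU=8, Reorder=V46): row 7 → Store = 5 ✓
(SKU=3, Reorder=V31): row 8 → Store = 6 ✓
(SKU=3, Reorder=V46): row 11 → Store = 12 ✓
Every {SKU, Reorder} value is associated with a single Store value, so {SKU, Reorder} -> Store holds.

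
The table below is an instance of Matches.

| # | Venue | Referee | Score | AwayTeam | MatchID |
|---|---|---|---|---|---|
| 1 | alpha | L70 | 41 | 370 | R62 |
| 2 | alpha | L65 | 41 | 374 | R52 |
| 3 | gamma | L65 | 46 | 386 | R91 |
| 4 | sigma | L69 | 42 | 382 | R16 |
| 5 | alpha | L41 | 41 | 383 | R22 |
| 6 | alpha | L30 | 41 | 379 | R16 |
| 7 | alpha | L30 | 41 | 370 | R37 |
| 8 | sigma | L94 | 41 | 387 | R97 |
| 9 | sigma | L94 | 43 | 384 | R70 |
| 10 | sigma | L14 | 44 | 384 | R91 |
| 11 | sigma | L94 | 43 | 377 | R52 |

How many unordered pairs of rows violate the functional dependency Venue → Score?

9

Venue=alpha: all 5 rows agree on Score — 0 pairs.
Venue=sigma: violating pairs (4,8), (4,9), (4,10), (4,11), (8,9), (8,10), (8,11), (9,10), (10,11) — 9 pairs.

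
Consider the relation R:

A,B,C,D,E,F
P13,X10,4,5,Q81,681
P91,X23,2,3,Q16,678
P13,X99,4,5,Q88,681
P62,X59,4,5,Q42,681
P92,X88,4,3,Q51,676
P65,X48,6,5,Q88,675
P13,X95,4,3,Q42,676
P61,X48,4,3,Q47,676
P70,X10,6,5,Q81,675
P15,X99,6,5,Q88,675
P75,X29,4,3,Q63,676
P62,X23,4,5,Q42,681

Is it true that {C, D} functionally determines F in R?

(C=4, D=5): 4 rows → F = 681, 681, 681, 681 ✓
(C=2, D=3): 1 row → F = 678 ✓
(C=4, D=3): 4 rows → F = 676, 676, 676, 676 ✓
(C=6, D=5): 3 rows → F = 675, 675, 675 ✓
Every {C, D} value is associated with a single F value, so {C, D} -> F holds.

Yes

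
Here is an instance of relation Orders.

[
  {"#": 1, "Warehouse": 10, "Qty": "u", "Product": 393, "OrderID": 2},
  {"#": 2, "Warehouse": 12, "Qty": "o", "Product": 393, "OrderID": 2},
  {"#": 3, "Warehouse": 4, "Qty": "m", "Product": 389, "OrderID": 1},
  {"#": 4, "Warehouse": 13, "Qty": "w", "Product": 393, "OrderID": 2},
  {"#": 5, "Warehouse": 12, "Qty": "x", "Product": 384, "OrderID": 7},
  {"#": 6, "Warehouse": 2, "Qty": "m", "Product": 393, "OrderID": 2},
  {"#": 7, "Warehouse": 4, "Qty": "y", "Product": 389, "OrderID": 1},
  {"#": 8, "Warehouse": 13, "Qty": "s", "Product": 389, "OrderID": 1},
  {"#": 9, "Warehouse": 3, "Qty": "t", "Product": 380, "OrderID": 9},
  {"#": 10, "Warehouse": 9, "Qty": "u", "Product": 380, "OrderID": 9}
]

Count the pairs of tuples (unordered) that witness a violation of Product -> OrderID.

0

Product=393: all 4 rows agree on OrderID — 0 pairs.
Product=389: all 3 rows agree on OrderID — 0 pairs.
Product=380: all 2 rows agree on OrderID — 0 pairs.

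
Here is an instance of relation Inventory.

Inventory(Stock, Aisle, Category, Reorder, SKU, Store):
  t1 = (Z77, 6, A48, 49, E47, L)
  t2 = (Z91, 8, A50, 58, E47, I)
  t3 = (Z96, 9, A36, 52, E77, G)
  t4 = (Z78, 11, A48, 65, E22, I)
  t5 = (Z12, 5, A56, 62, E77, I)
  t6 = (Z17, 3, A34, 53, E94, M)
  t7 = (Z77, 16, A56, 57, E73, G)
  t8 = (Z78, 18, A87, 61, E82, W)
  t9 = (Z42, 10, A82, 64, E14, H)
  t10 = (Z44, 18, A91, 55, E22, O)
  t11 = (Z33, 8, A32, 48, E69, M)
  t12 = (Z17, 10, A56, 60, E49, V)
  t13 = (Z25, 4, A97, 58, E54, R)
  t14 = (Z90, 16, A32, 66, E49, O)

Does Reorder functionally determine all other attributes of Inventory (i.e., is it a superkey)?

Rows 2 and 13 have the same Reorder value Reorder=58 but are distinct tuples, so Reorder does not determine every attribute — not a superkey.

No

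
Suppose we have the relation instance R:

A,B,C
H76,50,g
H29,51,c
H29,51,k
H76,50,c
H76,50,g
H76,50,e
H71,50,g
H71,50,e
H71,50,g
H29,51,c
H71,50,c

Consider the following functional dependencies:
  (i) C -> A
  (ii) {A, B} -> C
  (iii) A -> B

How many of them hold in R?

(i) C -> A: C=g: 4 rows → A takes values {H76, H71} — violation; C=c: 4 rows → A takes values {H29, H76, H71} — violation; C=e: 2 rows → A takes values {H76, H71} — violation — fails.
(ii) {A, B} -> C: (A=H76, B=50): 4 rows → C takes values {g, c, e} — violation; (A=H29, B=51): 3 rows → C takes values {c, k} — violation; (A=H71, B=50): 4 rows → C takes values {g, e, c} — violation — fails.
(iii) A -> B: every LHS value maps to a single RHS value — holds.
1 of the 3 dependencies holds.

1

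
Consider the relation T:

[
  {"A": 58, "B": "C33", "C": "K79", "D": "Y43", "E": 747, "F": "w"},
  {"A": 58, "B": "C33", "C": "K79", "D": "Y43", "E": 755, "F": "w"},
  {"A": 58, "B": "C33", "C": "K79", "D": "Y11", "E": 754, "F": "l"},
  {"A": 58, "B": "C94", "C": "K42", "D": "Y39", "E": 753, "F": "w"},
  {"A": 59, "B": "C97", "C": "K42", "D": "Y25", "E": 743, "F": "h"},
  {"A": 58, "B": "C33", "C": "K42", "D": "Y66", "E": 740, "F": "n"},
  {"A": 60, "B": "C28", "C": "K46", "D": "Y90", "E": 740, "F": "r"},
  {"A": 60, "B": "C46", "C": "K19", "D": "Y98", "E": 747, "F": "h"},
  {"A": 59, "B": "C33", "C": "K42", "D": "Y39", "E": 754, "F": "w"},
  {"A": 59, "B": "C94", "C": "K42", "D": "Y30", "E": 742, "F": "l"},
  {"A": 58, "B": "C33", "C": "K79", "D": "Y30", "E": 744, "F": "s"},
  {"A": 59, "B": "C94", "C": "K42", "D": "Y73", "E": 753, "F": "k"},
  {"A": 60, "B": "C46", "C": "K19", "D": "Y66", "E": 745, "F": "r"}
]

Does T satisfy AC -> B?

No

(A=58, C=K79): 4 rows → B = C33, C33, C33, C33 ✓
(A=58, C=K42): 2 rows → B takes values {C94, C33} — violation
(A=59, C=K42): 4 rows → B takes values {C97, C33, C94} — violation
(A=60, C=K46): 1 row → B = C28 ✓
(A=60, C=K19): 2 rows → B = C46, C46 ✓
Two rows agree on AC but differ on B, so AC -> B does not hold.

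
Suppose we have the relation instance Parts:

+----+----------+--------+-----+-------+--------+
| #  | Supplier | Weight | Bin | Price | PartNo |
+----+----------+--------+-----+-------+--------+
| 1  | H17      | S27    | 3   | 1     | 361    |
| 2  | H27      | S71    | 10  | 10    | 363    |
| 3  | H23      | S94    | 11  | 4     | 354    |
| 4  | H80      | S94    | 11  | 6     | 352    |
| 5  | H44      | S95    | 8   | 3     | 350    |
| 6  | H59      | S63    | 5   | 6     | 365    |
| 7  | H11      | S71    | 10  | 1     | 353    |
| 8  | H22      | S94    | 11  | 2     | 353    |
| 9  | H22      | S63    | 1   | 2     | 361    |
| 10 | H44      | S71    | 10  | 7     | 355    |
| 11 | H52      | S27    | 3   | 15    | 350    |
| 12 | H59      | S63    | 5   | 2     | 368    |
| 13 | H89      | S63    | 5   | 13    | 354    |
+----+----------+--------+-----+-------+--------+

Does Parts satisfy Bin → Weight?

Yes

Bin=3: rows 1, 11 → Weight = S27, S27 ✓
Bin=10: rows 2, 7, 10 → Weight = S71, S71, S71 ✓
Bin=11: rows 3, 4, 8 → Weight = S94, S94, S94 ✓
Bin=8: row 5 → Weight = S95 ✓
Bin=5: rows 6, 12, 13 → Weight = S63, S63, S63 ✓
Bin=1: row 9 → Weight = S63 ✓
Every Bin value is associated with a single Weight value, so Bin → Weight holds.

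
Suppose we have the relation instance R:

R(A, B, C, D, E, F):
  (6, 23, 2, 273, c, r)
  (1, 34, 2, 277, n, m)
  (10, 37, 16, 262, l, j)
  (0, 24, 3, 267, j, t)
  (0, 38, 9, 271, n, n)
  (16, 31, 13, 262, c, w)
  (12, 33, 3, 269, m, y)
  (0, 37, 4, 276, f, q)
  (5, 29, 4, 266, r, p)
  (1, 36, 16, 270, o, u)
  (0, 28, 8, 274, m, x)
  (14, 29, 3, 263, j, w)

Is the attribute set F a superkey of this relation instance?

No

Two distinct rows share F=w, so F does not determine every attribute — not a superkey.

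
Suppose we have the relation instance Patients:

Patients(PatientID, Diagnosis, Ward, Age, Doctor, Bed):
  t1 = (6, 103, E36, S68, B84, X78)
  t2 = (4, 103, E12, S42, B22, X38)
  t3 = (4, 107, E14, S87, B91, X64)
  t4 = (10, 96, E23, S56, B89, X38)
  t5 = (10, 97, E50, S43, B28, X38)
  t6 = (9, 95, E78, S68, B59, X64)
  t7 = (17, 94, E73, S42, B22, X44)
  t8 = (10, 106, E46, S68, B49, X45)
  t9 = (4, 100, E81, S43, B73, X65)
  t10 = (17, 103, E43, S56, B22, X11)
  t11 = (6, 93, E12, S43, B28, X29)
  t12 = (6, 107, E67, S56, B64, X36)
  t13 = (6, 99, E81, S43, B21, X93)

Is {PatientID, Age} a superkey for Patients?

No

Rows 11 and 13 have the same {PatientID, Age} value (PatientID=6, Age=S43) but are distinct tuples, so {PatientID, Age} does not determine every attribute — not a superkey.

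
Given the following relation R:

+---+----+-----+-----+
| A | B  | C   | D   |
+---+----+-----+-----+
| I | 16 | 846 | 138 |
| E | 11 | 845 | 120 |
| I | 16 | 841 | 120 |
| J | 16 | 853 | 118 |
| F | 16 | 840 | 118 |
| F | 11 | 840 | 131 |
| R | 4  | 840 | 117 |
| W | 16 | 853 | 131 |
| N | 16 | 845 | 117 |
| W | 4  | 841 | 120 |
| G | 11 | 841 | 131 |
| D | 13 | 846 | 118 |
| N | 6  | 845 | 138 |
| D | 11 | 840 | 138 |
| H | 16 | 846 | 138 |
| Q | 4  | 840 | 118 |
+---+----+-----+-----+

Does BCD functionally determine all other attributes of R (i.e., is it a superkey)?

No

Two distinct rows share (B=16, C=846, D=138), so BCD does not determine every attribute — not a superkey.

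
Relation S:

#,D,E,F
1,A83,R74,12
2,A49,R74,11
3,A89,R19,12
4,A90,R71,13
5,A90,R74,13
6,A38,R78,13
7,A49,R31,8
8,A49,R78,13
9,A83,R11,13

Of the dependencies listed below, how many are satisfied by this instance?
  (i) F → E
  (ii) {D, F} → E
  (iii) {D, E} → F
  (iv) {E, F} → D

(i) F → E: F=12: rows 1, 3 → E takes values {R74, R19} — violation; F=13: rows 4, 5, 6, 8, 9 → E takes values {R71, R74, R78, R11} — violation — fails.
(ii) {D, F} → E: (D=A90, F=13): rows 4, 5 → E takes values {R71, R74} — violation — fails.
(iii) {D, E} → F: every LHS value maps to a single RHS value — holds.
(iv) {E, F} → D: (E=R78, F=13): rows 6, 8 → D takes values {A38, A49} — violation — fails.
1 of the 4 dependencies holds.

1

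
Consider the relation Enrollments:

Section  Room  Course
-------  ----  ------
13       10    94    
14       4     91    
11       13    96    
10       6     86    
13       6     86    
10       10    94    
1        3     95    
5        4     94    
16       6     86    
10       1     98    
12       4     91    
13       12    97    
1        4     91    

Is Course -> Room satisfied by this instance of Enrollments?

Course=94: 3 rows → Room takes values {10, 4} — violation
Course=91: 3 rows → Room = 4, 4, 4 ✓
Course=96: 1 row → Room = 13 ✓
Course=86: 3 rows → Room = 6, 6, 6 ✓
Course=95: 1 row → Room = 3 ✓
Course=98: 1 row → Room = 1 ✓
Course=97: 1 row → Room = 12 ✓
Two rows agree on Course but differ on Room, so Course -> Room does not hold.

No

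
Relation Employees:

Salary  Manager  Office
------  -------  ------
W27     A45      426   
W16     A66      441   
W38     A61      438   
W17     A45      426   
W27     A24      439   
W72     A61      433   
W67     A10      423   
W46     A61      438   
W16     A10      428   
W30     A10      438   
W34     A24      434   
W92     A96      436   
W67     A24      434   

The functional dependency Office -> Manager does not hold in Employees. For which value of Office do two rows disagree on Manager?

Office=426: 2 rows → Manager = A45, A45 ✓
Office=441: 1 row → Manager = A66 ✓
Office=438: 3 rows → Manager takes values {A61, A10} — violation
Office=439: 1 row → Manager = A24 ✓
Office=433: 1 row → Manager = A61 ✓
Office=423: 1 row → Manager = A10 ✓
Office=428: 1 row → Manager = A10 ✓
Office=434: 2 rows → Manager = A24, A24 ✓
Office=436: 1 row → Manager = A96 ✓
The only Office value with inconsistent Manager is Office=438.

438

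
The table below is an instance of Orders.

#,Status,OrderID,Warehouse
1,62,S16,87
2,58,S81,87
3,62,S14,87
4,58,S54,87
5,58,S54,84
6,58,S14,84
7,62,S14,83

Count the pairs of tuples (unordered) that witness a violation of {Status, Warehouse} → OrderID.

(Status=62, Warehouse=87): violating pairs (1,3) — 1 pair.
(Status=58, Warehouse=87): violating pairs (2,4) — 1 pair.
(Status=58, Warehouse=84): violating pairs (5,6) — 1 pair.

3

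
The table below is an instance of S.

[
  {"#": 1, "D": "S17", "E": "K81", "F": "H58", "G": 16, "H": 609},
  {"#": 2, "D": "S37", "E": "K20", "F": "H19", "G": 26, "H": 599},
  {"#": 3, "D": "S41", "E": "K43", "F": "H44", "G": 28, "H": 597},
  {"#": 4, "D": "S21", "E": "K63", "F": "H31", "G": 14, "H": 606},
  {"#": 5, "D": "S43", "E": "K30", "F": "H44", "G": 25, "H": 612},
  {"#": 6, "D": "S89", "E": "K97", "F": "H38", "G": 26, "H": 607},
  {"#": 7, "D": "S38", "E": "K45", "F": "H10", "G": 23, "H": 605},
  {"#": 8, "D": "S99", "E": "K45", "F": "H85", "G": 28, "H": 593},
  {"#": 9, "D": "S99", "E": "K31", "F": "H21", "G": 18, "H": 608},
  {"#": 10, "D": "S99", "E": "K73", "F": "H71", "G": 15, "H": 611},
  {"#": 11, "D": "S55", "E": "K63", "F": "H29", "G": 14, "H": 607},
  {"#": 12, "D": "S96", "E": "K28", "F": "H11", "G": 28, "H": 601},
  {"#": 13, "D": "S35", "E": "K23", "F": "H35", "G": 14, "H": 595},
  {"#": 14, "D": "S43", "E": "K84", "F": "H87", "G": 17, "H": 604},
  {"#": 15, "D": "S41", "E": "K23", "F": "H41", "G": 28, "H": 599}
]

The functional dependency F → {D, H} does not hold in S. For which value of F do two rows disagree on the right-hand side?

F=H58: row 1 → {D,H} = (S17, 609) ✓
F=H19: row 2 → {D,H} = (S37, 599) ✓
F=H44: rows 3, 5 → {D,H} takes values {(S41, 597), (S43, 612)} — violation
F=H31: row 4 → {D,H} = (S21, 606) ✓
F=H38: row 6 → {D,H} = (S89, 607) ✓
F=H10: row 7 → {D,H} = (S38, 605) ✓
F=H85: row 8 → {D,H} = (S99, 593) ✓
F=H21: row 9 → {D,H} = (S99, 608) ✓
F=H71: row 10 → {D,H} = (S99, 611) ✓
F=H29: row 11 → {D,H} = (S55, 607) ✓
F=H11: row 12 → {D,H} = (S96, 601) ✓
F=H35: row 13 → {D,H} = (S35, 595) ✓
F=H87: row 14 → {D,H} = (S43, 604) ✓
F=H41: row 15 → {D,H} = (S41, 599) ✓
The only F value with inconsistent RHS is F=H44.

H44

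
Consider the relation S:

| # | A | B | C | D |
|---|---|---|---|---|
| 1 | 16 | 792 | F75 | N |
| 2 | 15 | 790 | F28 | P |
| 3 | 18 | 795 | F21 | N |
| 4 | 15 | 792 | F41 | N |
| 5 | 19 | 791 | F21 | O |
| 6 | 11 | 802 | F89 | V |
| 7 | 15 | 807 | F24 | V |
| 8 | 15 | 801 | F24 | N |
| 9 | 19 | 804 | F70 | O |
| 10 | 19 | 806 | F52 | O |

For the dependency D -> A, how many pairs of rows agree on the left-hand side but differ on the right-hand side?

6

D=N: violating pairs (1,3), (1,4), (1,8), (3,4), (3,8) — 5 pairs.
D=O: all 3 rows agree on A — 0 pairs.
D=V: violating pairs (6,7) — 1 pair.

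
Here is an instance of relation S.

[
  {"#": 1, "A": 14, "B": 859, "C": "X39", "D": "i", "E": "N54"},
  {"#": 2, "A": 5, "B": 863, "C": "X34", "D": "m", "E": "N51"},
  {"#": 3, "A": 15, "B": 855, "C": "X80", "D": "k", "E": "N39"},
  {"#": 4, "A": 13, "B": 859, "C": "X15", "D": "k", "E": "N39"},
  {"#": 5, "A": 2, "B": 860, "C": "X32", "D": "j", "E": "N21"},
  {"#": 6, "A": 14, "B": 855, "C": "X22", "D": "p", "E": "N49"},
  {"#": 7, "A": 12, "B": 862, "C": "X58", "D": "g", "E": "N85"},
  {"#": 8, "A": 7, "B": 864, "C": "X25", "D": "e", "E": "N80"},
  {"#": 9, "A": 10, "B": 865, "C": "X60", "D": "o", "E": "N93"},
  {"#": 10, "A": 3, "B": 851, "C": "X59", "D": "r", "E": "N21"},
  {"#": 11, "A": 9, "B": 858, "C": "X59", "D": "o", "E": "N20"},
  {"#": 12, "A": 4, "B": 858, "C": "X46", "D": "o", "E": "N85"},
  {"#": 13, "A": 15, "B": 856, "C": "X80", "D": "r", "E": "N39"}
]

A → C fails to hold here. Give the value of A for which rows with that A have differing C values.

14

A=14: rows 1, 6 → C takes values {X39, X22} — violation
A=5: row 2 → C = X34 ✓
A=15: rows 3, 13 → C = X80, X80 ✓
A=13: row 4 → C = X15 ✓
A=2: row 5 → C = X32 ✓
A=12: row 7 → C = X58 ✓
A=7: row 8 → C = X25 ✓
A=10: row 9 → C = X60 ✓
A=3: row 10 → C = X59 ✓
A=9: row 11 → C = X59 ✓
A=4: row 12 → C = X46 ✓
The only A value with inconsistent C is A=14.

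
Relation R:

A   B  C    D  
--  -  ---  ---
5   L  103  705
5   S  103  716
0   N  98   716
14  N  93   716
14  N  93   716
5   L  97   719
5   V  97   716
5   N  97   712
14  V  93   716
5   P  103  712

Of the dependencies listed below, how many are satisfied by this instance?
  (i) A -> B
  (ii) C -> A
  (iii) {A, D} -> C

(i) A -> B: A=5: 6 rows → B takes values {L, S, V, N, P} — violation; A=14: 3 rows → B takes values {N, V} — violation — fails.
(ii) C -> A: every LHS value maps to a single RHS value — holds.
(iii) {A, D} -> C: (A=5, D=716): 2 rows → C takes values {103, 97} — violation; (A=5, D=712): 2 rows → C takes values {97, 103} — violation — fails.
1 of the 3 dependencies holds.

1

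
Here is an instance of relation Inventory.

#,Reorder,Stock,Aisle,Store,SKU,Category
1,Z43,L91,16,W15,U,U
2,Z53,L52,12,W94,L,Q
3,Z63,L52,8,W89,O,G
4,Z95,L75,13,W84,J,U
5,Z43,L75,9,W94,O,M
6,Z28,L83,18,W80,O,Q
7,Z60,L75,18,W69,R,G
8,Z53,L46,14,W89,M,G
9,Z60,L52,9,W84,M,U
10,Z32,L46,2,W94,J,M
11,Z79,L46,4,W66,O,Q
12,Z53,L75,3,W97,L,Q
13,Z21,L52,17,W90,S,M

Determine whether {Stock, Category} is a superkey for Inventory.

Yes

All 13 rows have distinct {Stock, Category} values, so {Stock, Category} → (all attributes) holds and {Stock, Category} is a superkey.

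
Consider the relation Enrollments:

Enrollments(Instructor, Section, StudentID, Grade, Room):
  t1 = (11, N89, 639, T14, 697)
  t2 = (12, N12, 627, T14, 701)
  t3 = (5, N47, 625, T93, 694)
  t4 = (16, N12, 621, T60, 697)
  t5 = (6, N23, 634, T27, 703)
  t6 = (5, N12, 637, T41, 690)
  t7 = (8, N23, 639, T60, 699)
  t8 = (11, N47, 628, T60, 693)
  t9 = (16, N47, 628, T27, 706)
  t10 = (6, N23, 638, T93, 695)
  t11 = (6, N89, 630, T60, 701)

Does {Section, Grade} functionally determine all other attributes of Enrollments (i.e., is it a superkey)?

Yes

All 11 rows have distinct {Section, Grade} values, so {Section, Grade} → (all attributes) holds and {Section, Grade} is a superkey.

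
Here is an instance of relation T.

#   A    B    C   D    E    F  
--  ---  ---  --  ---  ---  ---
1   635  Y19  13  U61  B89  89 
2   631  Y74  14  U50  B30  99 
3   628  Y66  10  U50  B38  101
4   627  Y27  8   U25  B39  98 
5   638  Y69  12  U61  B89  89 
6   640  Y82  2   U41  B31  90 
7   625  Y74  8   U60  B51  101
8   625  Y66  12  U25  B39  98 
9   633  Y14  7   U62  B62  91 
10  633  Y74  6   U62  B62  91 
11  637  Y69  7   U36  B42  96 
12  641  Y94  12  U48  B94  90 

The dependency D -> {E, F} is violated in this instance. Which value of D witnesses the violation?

U50

D=U61: rows 1, 5 → {E,F} = (B89, 89), (B89, 89) ✓
D=U50: rows 2, 3 → {E,F} takes values {(B30, 99), (B38, 101)} — violation
D=U25: rows 4, 8 → {E,F} = (B39, 98), (B39, 98) ✓
D=U41: row 6 → {E,F} = (B31, 90) ✓
D=U60: row 7 → {E,F} = (B51, 101) ✓
D=U62: rows 9, 10 → {E,F} = (B62, 91), (B62, 91) ✓
D=U36: row 11 → {E,F} = (B42, 96) ✓
D=U48: row 12 → {E,F} = (B94, 90) ✓
The only D value with inconsistent RHS is D=U50.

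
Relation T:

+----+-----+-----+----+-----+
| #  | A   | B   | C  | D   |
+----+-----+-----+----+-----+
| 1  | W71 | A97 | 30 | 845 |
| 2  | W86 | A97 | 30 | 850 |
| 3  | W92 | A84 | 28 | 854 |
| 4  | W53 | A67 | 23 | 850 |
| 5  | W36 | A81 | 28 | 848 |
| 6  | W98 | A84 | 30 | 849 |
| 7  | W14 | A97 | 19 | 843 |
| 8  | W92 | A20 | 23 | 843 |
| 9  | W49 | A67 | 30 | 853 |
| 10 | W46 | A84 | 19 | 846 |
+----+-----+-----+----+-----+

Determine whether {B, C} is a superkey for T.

Rows 1 and 2 have the same {B, C} value (B=A97, C=30) but are distinct tuples, so {B, C} does not determine every attribute — not a superkey.

No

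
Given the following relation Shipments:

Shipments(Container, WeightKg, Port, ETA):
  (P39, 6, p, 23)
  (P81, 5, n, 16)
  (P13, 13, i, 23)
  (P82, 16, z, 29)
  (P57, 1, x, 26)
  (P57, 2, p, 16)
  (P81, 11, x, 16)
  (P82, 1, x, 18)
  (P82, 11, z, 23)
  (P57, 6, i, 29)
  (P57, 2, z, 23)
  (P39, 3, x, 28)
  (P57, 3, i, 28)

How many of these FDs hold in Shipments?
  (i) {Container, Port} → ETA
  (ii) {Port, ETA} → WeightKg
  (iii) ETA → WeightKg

0

(i) {Container, Port} → ETA: (Container=P82, Port=z): 2 rows → ETA takes values {29, 23} — violation; (Container=P57, Port=i): 2 rows → ETA takes values {29, 28} — violation — fails.
(ii) {Port, ETA} → WeightKg: (Port=z, ETA=23): 2 rows → WeightKg takes values {11, 2} — violation — fails.
(iii) ETA → WeightKg: ETA=23: 4 rows → WeightKg takes values {6, 13, 11, 2} — violation; ETA=16: 3 rows → WeightKg takes values {5, 2, 11} — violation; ETA=29: 2 rows → WeightKg takes values {16, 6} — violation — fails.
None of the 3 dependencies hold.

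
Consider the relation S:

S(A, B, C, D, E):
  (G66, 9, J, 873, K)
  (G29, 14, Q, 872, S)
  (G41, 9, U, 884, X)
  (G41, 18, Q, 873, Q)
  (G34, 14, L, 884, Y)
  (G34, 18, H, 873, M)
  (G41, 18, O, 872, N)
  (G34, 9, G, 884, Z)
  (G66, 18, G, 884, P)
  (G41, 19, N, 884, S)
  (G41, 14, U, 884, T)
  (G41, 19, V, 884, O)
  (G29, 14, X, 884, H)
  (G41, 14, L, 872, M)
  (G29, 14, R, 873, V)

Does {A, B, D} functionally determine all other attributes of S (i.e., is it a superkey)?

No

Two distinct rows share (A=G41, B=19, D=884), so {A, B, D} does not determine every attribute — not a superkey.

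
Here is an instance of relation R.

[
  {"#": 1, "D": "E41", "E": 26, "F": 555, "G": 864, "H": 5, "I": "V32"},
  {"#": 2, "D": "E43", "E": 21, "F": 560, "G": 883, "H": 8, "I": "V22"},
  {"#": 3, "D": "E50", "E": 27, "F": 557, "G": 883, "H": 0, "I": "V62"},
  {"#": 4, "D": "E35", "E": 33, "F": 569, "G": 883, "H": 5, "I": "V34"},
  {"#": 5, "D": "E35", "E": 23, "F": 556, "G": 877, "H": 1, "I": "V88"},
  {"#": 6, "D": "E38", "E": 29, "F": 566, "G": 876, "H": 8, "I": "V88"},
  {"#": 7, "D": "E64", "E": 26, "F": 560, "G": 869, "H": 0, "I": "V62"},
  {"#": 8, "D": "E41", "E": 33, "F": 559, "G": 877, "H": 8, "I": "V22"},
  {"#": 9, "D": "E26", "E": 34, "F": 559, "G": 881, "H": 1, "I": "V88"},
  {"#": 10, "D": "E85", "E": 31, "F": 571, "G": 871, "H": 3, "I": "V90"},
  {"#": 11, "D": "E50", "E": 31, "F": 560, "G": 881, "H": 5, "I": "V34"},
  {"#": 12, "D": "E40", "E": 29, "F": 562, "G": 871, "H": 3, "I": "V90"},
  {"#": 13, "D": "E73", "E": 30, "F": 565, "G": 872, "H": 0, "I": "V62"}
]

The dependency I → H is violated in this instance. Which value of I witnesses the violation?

V88

I=V32: row 1 → H = 5 ✓
I=V22: rows 2, 8 → H = 8, 8 ✓
I=V62: rows 3, 7, 13 → H = 0, 0, 0 ✓
I=V34: rows 4, 11 → H = 5, 5 ✓
I=V88: rows 5, 6, 9 → H takes values {1, 8} — violation
I=V90: rows 10, 12 → H = 3, 3 ✓
The only I value with inconsistent H is I=V88.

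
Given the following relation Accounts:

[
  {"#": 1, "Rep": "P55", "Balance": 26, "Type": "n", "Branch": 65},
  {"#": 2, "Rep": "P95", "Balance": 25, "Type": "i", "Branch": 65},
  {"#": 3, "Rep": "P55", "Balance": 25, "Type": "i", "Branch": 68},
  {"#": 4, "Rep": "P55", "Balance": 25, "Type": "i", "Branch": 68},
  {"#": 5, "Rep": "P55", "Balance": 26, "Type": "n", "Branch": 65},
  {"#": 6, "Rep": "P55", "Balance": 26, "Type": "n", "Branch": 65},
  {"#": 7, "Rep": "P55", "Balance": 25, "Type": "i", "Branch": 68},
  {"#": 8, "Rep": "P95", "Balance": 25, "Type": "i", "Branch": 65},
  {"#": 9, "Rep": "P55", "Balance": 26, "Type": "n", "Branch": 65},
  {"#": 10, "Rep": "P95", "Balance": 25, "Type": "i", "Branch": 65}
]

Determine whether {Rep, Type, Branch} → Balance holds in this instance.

Yes

(Rep=P55, Type=n, Branch=65): rows 1, 5, 6, 9 → Balance = 26, 26, 26, 26 ✓
(Rep=P95, Type=i, Branch=65): rows 2, 8, 10 → Balance = 25, 25, 25 ✓
(Rep=P55, Type=i, Branch=68): rows 3, 4, 7 → Balance = 25, 25, 25 ✓
Every {Rep, Type, Branch} value is associated with a single Balance value, so {Rep, Type, Branch} → Balance holds.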